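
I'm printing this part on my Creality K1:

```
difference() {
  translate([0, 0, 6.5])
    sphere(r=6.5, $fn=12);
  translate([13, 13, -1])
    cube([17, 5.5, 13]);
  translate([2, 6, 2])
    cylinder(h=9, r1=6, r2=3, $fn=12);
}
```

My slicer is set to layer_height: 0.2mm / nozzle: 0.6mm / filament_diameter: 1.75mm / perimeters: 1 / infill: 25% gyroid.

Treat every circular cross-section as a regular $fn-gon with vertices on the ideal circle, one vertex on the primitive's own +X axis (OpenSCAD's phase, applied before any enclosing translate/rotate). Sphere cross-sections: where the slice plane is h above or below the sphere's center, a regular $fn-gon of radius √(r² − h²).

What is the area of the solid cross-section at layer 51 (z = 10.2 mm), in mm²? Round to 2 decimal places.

78.05 mm²

At z = 10.2 mm: the r=6.5 sphere contributes a regular 12-gon of circumradius √(6.5²−3.7²) = 5.344 (area = (12/2)·5.344²·sin(360°/12) = 85.68 mm²); the cube at (13, 13) is present — its section is the full 17×5.5 rectangle (area 93.50 mm²); the cone at (2, 6) (r1=6→r2=3) has section circumradius 3.267 here — a regular 12-gon (area = (12/2)·3.267²·sin(360°/12) = 32.01 mm²); After the difference (first − rest): starting from the r=6.5 sphere (85.68 mm²), the 17×5.5 cube at (13, 13) misses the remaining region (no effect); the cone at (2, 6) partially overlaps it — only the 7.63 mm² overlap (of its 32.01 mm²) is removed, clipping the outline — area = 78.05 mm². Overall, the cross-section is a single solid region. Net area = 78.05 mm².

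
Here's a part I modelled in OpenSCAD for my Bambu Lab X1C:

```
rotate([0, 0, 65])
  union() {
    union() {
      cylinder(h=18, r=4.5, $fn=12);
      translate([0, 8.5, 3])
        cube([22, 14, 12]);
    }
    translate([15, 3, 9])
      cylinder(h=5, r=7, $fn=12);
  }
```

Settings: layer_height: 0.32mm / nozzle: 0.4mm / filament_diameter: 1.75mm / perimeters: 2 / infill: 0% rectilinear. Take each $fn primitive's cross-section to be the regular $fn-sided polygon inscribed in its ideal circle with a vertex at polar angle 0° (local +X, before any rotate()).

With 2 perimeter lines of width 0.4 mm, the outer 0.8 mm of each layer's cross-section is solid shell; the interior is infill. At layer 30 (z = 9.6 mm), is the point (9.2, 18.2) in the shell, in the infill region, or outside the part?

At z = 9.6 mm: the r=4.5 cylinder contributes a regular 12-gon of circumradius 4.5; the 22×14 cube at (0, 8.5) contributes its full rectangle; Combining (union): the 2 present regions are separate (no shared area or edge), so areas and boundary lengths simply add and each stays a separate island — 2 connected regions; the cylinder at (15, 3): section is a regular 12-gon, circumradius r=7; Taking the union: the regions partially overlap (shared area 7.53 mm²), so overlapping operands fuse into one piece — 2 connected regions; (whole slice rotated 65° about Z — lengths, areas and connectivity unchanged). Overall, the cross-section has 2 separate islands. Undo the 65° rotation: the query point maps to (20.383, -0.646) in the un-rotated model frame. The nearest boundary edge runs (21.06, -0.50)→(18.50, -3.06); distance from the point to it = 0.38 mm. (Shell/infill is judged within the island containing the point — the largest one.) The point is inside the cross-section, 0.38 mm from the nearest boundary — within the 0.8 mm shell band (2 × 0.4).

shell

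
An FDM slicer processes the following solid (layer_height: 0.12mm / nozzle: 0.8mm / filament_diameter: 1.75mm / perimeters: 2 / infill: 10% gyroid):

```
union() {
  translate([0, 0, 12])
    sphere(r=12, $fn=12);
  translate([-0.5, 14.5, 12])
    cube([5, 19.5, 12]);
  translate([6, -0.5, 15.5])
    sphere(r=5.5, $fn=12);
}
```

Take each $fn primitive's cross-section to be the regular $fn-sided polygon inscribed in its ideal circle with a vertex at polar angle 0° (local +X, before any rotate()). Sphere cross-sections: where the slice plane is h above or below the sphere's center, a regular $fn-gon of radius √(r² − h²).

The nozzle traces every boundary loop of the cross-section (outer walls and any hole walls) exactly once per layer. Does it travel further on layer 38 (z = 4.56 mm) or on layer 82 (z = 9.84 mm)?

Layer 38 (z = 4.56): the r=12 sphere slices to a regular 12-gon of circumradius 9.415 (√(r²−h²) with h=7.44 from center) (perimeter = 2·12·9.415·sin(180°/12) = 58.48 mm); the cube at (-0.5, 14.5) is not intersected at this z (z outside [12, 24]); the sphere at (6, -0.5) does not reach this height (|z−center|=10.940 > r=5.5); Taking the union: only the r=12 sphere is present, so the union is just that shape — boundary = 58.48 mm. So its perimeter = 58.48 mm. Layer 82 (z = 9.84): the sphere: section is a regular 12-gon, circumradius = √(r²−h²) = √(12²−2.16²) = 11.804 (perimeter = 2·12·11.804·sin(180°/12) = 73.32 mm); the cube at (-0.5, 14.5) is not intersected at this z (z outside [12, 24]); the sphere at (6, -0.5) is absent (|z−center|=5.660 > r=5.5); Taking the union: only the r=12 sphere is present, so the union is just that shape — boundary = 73.32 mm. So its perimeter = 73.32 mm. Layer 82 is larger (73.32 vs 58.48 mm).

layer 82 (z = 9.84 mm)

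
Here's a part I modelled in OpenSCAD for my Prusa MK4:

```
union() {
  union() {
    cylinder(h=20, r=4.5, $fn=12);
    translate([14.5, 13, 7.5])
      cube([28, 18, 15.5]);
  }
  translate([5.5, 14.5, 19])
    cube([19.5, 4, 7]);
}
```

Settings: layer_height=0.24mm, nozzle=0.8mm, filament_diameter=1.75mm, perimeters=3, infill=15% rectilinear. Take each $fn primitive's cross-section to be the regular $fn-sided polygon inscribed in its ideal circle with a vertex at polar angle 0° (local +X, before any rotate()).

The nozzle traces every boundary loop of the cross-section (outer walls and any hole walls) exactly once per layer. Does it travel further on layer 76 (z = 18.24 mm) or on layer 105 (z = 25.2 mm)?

layer 76 (z = 18.24 mm)

Layer 76 (z = 18.24): the r=4.5 cylinder gives a regular 12-gon of circumradius 4.5 (constant along its height) (perimeter = 2·12·4.500·sin(180°/12) = 27.95 mm); the cube at (14.5, 13) (footprint 28×18) is included at this height (perimeter 92.00 mm); Combining (union): the 2 present regions are separate (no shared area or edge), so areas and boundary lengths simply add and each stays a separate island — boundary = 119.95 mm; the cube at (5.5, 14.5) does not reach this height (z outside [19, 26]); Combining (union): only the result so far is present, so the union is just that shape — boundary = 119.95 mm. So its perimeter = 119.95 mm. Layer 105 (z = 25.2): the cylinder is not intersected at this z (z outside [0, 20]); the cube at (14.5, 13) does not reach this height (z outside [7.5, 23]); Combining (union): nothing is present at this height; the cube at (5.5, 14.5) is present — its section is the full 19.5×4 rectangle (perimeter 47.00 mm); Combining (union): only the 19.5×4 cube at (5.5, 14.5) is present, so the union is just that shape — boundary = 47.00 mm. So its perimeter = 47.00 mm. Layer 76 is larger (119.95 vs 47.00 mm).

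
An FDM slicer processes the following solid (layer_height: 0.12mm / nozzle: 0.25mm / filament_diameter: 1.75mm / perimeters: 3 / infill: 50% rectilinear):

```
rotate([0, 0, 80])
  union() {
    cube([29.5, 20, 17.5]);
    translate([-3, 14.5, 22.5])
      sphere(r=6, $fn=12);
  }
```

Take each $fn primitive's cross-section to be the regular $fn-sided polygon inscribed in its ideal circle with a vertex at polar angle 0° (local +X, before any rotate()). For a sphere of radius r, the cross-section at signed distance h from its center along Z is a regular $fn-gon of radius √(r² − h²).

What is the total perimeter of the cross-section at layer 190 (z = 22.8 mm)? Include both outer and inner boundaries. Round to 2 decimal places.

37.22 mm

At z = 22.8 mm: the cube is absent (z outside [0, 17.5]); the r=6 sphere at (-3, 14.5) slices to a regular 12-gon of circumradius 5.992 (√(r²−h²) with h=0.3 from center) (perimeter = 2·12·5.992·sin(180°/12) = 37.22 mm); Merging all regions: only the r=6 sphere at (-3, 14.5) is present, so the union is just that shape — boundary = 37.22 mm; (rotated 80° about Z; rotation is an isometry so areas/perimeters/island counts are preserved). Overall, the cross-section is a single solid region. Total boundary length (outer) = 37.22 mm.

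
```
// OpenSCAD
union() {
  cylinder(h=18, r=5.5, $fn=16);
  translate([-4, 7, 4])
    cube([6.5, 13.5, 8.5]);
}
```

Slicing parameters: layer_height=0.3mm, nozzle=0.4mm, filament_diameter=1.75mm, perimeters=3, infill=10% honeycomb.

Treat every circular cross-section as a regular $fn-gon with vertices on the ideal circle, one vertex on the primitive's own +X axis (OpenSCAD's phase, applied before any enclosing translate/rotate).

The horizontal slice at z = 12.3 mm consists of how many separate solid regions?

2

At z = 12.3 mm: the cylinder: section is a regular 16-gon, circumradius r=5.5; the cube at (-4, 7) (footprint 6.5×13.5) is included at this height; Combining (union): the 2 present regions are separate (no shared area or edge), so areas and boundary lengths simply add and each stays a separate island — 2 connected regions. The result has 2 disconnected regions.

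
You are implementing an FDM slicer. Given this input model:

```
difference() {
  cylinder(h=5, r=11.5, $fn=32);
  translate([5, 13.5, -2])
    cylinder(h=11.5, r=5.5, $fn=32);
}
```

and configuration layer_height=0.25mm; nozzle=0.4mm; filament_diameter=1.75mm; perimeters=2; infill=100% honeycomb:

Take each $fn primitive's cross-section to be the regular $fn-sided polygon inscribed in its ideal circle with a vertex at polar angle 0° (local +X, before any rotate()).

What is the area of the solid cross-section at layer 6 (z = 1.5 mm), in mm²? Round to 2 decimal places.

398.59 mm²

At z = 1.5 mm: the r=11.5 cylinder gives a regular 32-gon of circumradius 11.5 (constant along its height) (area = (32/2)·11.500²·sin(360°/32) = 412.81 mm²); the r=5.5 cylinder at (5, 13.5) contributes a regular 32-gon of circumradius 5.5 (area = (32/2)·5.500²·sin(360°/32) = 94.42 mm²); After the difference (first − rest): starting from the r=11.5 cylinder (412.81 mm²), the r=5.5 cylinder at (5, 13.5) partially overlaps it — only the 14.22 mm² overlap (of its 94.42 mm²) is removed, clipping the outline — area = 398.59 mm². Overall, the cross-section is a single solid region. Net area = 398.59 mm².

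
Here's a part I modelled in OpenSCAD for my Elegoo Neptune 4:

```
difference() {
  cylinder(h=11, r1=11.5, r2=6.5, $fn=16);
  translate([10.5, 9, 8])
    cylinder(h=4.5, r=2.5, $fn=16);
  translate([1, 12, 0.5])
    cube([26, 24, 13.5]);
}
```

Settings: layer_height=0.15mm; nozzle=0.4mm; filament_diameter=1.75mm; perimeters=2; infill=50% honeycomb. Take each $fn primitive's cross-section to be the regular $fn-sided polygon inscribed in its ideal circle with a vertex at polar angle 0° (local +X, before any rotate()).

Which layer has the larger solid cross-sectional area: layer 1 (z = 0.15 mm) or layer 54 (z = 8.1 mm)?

layer 1 (z = 0.15 mm)

Layer 1 (z = 0.15): the cone: at t=0.014 of its height the radius interpolates to r₁+(r₂−r₁)t = 11.432, giving a regular 16-gon of that circumradius (area = (16/2)·11.432²·sin(360°/16) = 400.09 mm²); the cylinder at (10.5, 9) is absent (z outside [8, 12.5]); the cube at (1, 12) is not intersected at this z (z outside [0.5, 14]); Taking the first minus the rest: none of the subtracted shapes is present at this height, so the cone is unchanged — area = 400.09 mm². So its area = 400.09 mm². Layer 54 (z = 8.1): the cone: at t=0.736 of its height the radius interpolates to r₁+(r₂−r₁)t = 7.818, giving a regular 16-gon of that circumradius (area = (16/2)·7.818²·sin(360°/16) = 187.13 mm²); the cylinder at (10.5, 9): section is a regular 16-gon, circumradius r=2.5 (area = (16/2)·2.500²·sin(360°/16) = 19.13 mm²); the cube at (1, 12) is present — its section is the full 26×24 rectangle (area 624.00 mm²); Taking the first minus the rest: starting from the cone (187.13 mm²), the r=2.5 cylinder at (10.5, 9) misses the remaining region (no effect); the 26×24 cube at (1, 12) misses the remaining region (no effect) — area = 187.13 mm². So its area = 187.13 mm². Layer 1 is larger (400.09 vs 187.13 mm²).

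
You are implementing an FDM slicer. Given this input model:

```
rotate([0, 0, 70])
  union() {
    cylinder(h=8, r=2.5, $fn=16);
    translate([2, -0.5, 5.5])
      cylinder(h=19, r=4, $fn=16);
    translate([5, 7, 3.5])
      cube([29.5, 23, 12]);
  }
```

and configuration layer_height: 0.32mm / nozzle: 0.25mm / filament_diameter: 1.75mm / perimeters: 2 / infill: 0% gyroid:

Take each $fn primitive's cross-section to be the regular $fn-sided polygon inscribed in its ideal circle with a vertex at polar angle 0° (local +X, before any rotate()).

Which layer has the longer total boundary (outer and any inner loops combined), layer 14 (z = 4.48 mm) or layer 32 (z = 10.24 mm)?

Layer 14 (z = 4.48): the r=2.5 cylinder contributes a regular 16-gon of circumradius 2.5 (perimeter = 2·16·2.500·sin(180°/16) = 15.61 mm); the cylinder at (2, -0.5) does not reach this height (z outside [5.5, 24.5]); the 29.5×23 cube at (5, 7) contributes its full rectangle (perimeter 105.00 mm); Merging all regions: the 2 present regions are separate (no shared area or edge), so areas and boundary lengths simply add and each stays a separate island — boundary = 120.61 mm; (rotated 70° about Z; rotation is an isometry so areas/perimeters/island counts are preserved). So its perimeter = 120.61 mm. Layer 32 (z = 10.24): the cylinder is not intersected at this z (z outside [0, 8]); the cylinder at (2, -0.5): section is a regular 16-gon, circumradius r=4 (perimeter = 2·16·4.000·sin(180°/16) = 24.97 mm); the 29.5×23 cube at (5, 7) contributes its full rectangle (perimeter 105.00 mm); Taking the union: the 2 present regions are separate (no shared area or edge), so areas and boundary lengths simply add and each stays a separate island — boundary = 129.97 mm; (rotated 70° about Z; rotation is an isometry so areas/perimeters/island counts are preserved). So its perimeter = 129.97 mm. Layer 32 is larger (129.97 vs 120.61 mm).

layer 32 (z = 10.24 mm)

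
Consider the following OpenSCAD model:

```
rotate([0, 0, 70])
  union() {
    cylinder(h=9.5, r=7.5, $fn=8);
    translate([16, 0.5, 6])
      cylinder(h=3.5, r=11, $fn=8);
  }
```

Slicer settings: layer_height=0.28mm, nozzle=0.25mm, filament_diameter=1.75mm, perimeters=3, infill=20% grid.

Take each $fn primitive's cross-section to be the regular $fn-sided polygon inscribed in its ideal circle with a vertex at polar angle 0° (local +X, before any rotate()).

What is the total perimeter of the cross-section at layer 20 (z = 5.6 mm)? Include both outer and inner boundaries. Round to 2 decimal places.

At z = 5.6 mm: the r=7.5 cylinder gives a regular 8-gon of circumradius 7.5 (constant along its height) (perimeter = 2·8·7.500·sin(180°/8) = 45.92 mm); the cylinder at (16, 0.5) is not intersected at this z (z outside [6, 9.5]); Merging all regions: only the r=7.5 cylinder is present, so the union is just that shape — boundary = 45.92 mm; (rotated 70° about Z; rotation is an isometry so areas/perimeters/island counts are preserved). Overall, the cross-section is a single solid region. Total boundary length (outer) = 45.92 mm.

45.92 mm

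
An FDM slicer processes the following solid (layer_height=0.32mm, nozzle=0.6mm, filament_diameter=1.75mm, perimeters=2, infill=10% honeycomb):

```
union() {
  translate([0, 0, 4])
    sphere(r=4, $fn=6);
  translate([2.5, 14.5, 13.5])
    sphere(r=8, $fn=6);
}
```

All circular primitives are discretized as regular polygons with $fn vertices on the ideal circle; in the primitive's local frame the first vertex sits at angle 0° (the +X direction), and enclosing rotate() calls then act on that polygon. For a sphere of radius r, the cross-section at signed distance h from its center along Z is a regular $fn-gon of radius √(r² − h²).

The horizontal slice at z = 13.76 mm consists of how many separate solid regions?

1

At z = 13.76 mm: the sphere does not reach this height (|z−center|=9.760 > r=4); the r=8 sphere at (2.5, 14.5) slices to a regular 6-gon of circumradius 7.996 (√(r²−h²) with h=0.26 from center); Taking the union: only the r=8 sphere at (2.5, 14.5) is present, so the union is just that shape — 1 connected region. The result has 1 disconnected region.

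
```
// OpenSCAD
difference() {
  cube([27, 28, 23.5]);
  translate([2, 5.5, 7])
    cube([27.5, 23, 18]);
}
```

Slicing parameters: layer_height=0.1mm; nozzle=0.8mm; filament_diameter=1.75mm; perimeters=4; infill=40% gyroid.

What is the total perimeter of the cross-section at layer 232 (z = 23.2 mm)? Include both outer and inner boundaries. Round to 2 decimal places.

At z = 23.2 mm: the 27×28 cube contributes its full rectangle (perimeter 110.00 mm); the cube at (2, 5.5) (footprint 27.5×23) is included at this height (perimeter 101.00 mm); Subtracting the remaining from the first: starting from the 27×28 cube, the 27.5×23 cube at (2, 5.5) partially overlaps it — only the 562.50 mm² overlap (of its 632.50 mm²) is removed, clipping the outline — boundary = 110.00 mm. Overall, the cross-section is a single solid region. Total boundary length (outer) = 110.00 mm.

110.00 mm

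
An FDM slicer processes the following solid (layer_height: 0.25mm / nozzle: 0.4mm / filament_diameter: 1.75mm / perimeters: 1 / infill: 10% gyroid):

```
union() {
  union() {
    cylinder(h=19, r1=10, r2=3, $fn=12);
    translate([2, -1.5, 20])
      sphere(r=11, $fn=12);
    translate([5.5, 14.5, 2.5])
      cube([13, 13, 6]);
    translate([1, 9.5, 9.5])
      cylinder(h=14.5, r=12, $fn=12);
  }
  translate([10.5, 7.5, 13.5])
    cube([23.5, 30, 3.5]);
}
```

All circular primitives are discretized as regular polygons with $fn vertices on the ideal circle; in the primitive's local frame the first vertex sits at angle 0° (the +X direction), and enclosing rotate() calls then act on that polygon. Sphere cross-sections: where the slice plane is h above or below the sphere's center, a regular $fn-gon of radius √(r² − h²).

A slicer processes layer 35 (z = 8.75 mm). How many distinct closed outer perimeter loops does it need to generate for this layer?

1

At z = 8.75 mm: the cone contributes a regular 12-gon of circumradius 6.776 (interpolated between r1=10 and r2=3 at t=0.461); the sphere at (2, -1.5) is absent (|z−center|=11.250 > r=11); the cube at (5.5, 14.5) does not reach this height (z outside [2.5, 8.5]); the cylinder at (1, 9.5) does not reach this height (z outside [9.5, 24]); Combining (union): only the cone is present, so the union is just that shape — 1 connected region; the cube at (10.5, 7.5) is absent (z outside [13.5, 17]); Taking the union: only that combined region is present, so the union is just that shape — 1 connected region. The result has 1 disconnected region.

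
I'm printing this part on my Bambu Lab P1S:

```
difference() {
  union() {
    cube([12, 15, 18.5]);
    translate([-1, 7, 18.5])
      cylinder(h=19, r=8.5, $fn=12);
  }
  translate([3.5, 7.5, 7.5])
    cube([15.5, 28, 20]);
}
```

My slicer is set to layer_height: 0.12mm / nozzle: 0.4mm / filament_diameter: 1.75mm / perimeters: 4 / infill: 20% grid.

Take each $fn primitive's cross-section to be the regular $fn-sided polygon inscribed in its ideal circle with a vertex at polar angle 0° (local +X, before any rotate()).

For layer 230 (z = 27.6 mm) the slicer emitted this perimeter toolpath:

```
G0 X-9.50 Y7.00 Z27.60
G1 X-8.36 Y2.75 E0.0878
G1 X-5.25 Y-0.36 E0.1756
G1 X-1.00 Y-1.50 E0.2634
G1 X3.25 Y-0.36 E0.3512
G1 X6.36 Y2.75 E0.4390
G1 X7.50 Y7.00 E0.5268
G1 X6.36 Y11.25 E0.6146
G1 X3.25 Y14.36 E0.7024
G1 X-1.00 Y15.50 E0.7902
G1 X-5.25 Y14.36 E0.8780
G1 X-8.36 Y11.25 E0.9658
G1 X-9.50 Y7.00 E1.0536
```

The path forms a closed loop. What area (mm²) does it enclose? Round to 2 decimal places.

Apply the shoelace formula to the sequence of (X, Y) vertices; enclosed area = 216.71 mm².

216.71 mm²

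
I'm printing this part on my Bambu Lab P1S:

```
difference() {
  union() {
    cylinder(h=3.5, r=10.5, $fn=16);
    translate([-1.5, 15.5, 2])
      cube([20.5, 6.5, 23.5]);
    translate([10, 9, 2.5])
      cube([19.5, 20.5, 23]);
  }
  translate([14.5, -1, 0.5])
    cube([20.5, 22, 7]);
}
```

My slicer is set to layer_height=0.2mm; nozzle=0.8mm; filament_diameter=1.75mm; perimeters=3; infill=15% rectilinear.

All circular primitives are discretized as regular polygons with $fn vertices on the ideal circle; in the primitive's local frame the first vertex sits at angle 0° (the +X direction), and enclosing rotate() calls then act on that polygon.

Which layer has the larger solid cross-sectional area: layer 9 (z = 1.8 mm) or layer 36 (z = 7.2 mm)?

Layer 9 (z = 1.8): the r=10.5 cylinder gives a regular 16-gon of circumradius 10.5 (constant along its height) (area = (16/2)·10.500²·sin(360°/16) = 337.53 mm²); the cube at (-1.5, 15.5) does not reach this height (z outside [2, 25.5]); the cube at (10, 9) does not reach this height (z outside [2.5, 25.5]); Merging all regions: only the r=10.5 cylinder is present, so the union is just that shape — area = 337.53 mm²; the cube at (14.5, -1) is present — its section is the full 20.5×22 rectangle (area 451.00 mm²); After the difference (first − rest): starting from that combined region (337.53 mm²), the 20.5×22 cube at (14.5, -1) misses the remaining region (no effect) — area = 337.53 mm². So its area = 337.53 mm². Layer 36 (z = 7.2): the cylinder is not intersected at this z (z outside [0, 3.5]); the 20.5×6.5 cube at (-1.5, 15.5) contributes its full rectangle (area 133.25 mm²); the cube at (10, 9) (footprint 19.5×20.5) is included at this height (area 399.75 mm²); Combining (union): the regions partially overlap — summed areas 533.00 mm² minus the doubly-counted overlap 58.50 mm² gives 474.50 mm² — area = 474.50 mm²; the cube at (14.5, -1) is present — its section is the full 20.5×22 rectangle (area 451.00 mm²); After the difference (first − rest): starting from that combined region (474.50 mm²), the 20.5×22 cube at (14.5, -1) partially overlaps it — only the 180.00 mm² overlap (of its 451.00 mm²) is removed, clipping the outline — area = 294.50 mm². So its area = 294.50 mm². Layer 9 is larger (337.53 vs 294.50 mm²).

layer 9 (z = 1.8 mm)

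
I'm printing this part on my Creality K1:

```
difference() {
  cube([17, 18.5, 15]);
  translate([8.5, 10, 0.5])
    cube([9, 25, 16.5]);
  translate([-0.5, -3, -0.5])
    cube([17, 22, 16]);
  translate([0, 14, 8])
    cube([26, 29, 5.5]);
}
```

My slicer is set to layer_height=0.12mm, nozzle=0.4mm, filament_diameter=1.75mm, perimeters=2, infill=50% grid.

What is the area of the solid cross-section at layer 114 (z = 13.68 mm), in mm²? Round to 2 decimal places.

At z = 13.68 mm: the cube is present — its section is the full 17×18.5 rectangle (area 314.50 mm²); the cube at (8.5, 10) (footprint 9×25) is included at this height (area 225.00 mm²); the cube at (-0.5, -3) (footprint 17×22) is included at this height (area 374.00 mm²); the cube at (0, 14) does not reach this height (z outside [8, 13.5]); Taking the first minus the rest: starting from the 17×18.5 cube (314.50 mm²), the 9×25 cube at (8.5, 10) partially overlaps it — only the 72.25 mm² overlap (of its 225.00 mm²) is removed, clipping the outline; the 17×22 cube at (-0.5, -3) partially overlaps it — only the 237.25 mm² overlap (of its 374.00 mm²) is removed, clipping the outline — area = 5.00 mm². Overall, the cross-section is a single solid region. Net area = 5.00 mm².

5.00 mm²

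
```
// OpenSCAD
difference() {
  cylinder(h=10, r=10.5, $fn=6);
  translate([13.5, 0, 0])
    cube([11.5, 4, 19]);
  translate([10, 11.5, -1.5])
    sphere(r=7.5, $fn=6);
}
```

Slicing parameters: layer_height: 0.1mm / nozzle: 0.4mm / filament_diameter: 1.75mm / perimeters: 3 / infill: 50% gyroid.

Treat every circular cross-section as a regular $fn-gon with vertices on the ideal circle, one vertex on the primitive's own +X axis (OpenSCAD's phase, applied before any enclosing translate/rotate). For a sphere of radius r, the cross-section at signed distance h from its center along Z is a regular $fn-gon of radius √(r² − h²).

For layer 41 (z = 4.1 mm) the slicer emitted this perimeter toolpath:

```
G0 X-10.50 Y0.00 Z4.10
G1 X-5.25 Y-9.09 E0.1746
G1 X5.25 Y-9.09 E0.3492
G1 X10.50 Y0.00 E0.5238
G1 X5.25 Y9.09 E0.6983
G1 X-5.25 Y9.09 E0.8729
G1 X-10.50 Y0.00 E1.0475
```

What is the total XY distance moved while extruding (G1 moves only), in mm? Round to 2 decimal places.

Sum the Euclidean lengths of each G1 segment: total = 62.99 mm.

62.99 mm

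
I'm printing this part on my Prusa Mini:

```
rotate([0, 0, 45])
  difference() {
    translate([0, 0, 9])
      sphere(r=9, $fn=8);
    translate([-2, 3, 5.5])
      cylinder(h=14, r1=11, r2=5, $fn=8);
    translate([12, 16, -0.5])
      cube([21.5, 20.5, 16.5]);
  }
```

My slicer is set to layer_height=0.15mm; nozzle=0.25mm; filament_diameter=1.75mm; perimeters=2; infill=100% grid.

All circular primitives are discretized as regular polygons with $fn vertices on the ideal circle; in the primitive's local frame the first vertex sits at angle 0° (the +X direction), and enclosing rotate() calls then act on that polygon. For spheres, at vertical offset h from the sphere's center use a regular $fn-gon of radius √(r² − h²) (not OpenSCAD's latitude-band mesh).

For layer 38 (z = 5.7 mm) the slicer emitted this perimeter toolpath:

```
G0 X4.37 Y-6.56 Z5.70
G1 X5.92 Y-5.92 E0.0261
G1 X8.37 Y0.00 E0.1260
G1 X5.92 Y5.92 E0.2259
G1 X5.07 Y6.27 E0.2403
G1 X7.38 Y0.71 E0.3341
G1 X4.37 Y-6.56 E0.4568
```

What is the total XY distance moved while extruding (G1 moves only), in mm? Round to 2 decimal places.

29.30 mm

Sum the Euclidean lengths of each G1 segment: total = 29.30 mm.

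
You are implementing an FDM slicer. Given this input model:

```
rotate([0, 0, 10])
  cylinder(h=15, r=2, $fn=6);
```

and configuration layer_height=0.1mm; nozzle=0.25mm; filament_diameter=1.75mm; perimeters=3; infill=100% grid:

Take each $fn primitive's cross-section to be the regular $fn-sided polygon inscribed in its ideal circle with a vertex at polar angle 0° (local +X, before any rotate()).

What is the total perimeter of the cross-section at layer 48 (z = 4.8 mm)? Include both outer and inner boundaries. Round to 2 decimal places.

12.00 mm

At z = 4.8 mm: the r=2 cylinder contributes a regular 6-gon of circumradius 2 (perimeter = 2·6·2.000·sin(180°/6) = 12.00 mm); (rotated 10° about Z; rotation is an isometry so areas/perimeters/island counts are preserved). Overall, the cross-section is a single solid region. Total boundary length (outer) = 12.00 mm.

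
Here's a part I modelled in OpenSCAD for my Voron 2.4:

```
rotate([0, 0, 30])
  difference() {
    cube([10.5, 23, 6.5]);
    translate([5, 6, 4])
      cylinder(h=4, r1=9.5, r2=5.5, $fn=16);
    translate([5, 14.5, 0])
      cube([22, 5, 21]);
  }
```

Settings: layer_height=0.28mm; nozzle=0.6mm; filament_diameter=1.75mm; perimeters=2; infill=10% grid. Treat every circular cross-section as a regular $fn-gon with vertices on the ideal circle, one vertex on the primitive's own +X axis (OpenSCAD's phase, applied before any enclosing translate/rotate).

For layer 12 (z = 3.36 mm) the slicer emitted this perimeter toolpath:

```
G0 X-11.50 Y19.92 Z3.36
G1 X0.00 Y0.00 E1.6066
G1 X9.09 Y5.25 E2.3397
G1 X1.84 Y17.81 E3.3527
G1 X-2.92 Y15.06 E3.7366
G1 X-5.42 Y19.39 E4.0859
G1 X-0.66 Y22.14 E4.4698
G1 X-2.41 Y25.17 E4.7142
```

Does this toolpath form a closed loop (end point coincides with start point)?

no

Start point (G0): (-11.50, 19.92). End point (last G1): the path does not return to the start — open.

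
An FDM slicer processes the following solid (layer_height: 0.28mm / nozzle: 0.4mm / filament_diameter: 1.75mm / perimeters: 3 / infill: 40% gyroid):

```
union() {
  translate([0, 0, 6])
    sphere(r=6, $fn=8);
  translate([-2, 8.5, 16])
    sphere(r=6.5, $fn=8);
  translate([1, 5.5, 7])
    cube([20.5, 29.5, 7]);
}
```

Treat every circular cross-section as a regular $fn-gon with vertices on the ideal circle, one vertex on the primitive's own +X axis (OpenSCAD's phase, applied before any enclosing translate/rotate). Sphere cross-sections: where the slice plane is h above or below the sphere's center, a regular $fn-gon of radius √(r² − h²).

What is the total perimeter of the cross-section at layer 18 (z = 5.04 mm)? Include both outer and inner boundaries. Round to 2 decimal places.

At z = 5.04 mm: the sphere: section is a regular 8-gon, circumradius = √(r²−h²) = √(6²−0.96²) = 5.923 (perimeter = 2·8·5.923·sin(180°/8) = 36.26 mm); the sphere at (-2, 8.5) is absent (|z−center|=10.960 > r=6.5); the cube at (1, 5.5) does not reach this height (z outside [7, 14]); Merging all regions: only the r=6 sphere is present, so the union is just that shape — boundary = 36.26 mm. Overall, the cross-section is a single solid region. Total boundary length (outer) = 36.26 mm.

36.26 mm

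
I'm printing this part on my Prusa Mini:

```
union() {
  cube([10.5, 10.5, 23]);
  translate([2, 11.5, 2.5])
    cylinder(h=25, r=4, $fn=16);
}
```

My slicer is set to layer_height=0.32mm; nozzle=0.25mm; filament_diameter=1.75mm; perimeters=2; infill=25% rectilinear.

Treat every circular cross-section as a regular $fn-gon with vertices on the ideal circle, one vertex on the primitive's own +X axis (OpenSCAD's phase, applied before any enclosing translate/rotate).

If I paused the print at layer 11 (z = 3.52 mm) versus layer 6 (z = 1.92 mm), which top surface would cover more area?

layer 11 (z = 3.52 mm)

Layer 11 (z = 3.52): the cube is present — its section is the full 10.5×10.5 rectangle (area 110.25 mm²); the cylinder at (2, 11.5): section is a regular 16-gon, circumradius r=4 (area = (16/2)·4.000²·sin(360°/16) = 48.98 mm²); Combining (union): the regions partially overlap — summed areas 159.23 mm² minus the doubly-counted overlap 13.90 mm² gives 145.34 mm² — area = 145.34 mm². So its area = 145.34 mm². Layer 6 (z = 1.92): the 10.5×10.5 cube contributes its full rectangle (area 110.25 mm²); the cylinder at (2, 11.5) does not reach this height (z outside [2.5, 27.5]); Merging all regions: only the 10.5×10.5 cube is present, so the union is just that shape — area = 110.25 mm². So its area = 110.25 mm². Layer 11 is larger (145.34 vs 110.25 mm²).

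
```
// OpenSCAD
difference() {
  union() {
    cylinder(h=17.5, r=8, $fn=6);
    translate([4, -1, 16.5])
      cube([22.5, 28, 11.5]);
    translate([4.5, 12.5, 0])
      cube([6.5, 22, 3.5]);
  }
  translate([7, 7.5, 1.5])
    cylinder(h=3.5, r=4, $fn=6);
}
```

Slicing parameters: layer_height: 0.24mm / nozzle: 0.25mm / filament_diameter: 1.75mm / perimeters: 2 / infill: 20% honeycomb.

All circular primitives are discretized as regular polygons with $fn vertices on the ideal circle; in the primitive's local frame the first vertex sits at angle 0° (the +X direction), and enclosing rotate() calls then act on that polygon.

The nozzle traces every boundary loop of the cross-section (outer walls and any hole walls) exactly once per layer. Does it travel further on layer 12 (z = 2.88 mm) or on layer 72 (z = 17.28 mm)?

layer 72 (z = 17.28 mm)

Layer 12 (z = 2.88): the r=8 cylinder contributes a regular 6-gon of circumradius 8 (perimeter = 2·6·8.000·sin(180°/6) = 48.00 mm); the cube at (4, -1) does not reach this height (z outside [16.5, 28]); the cube at (4.5, 12.5) is present — its section is the full 6.5×22 rectangle (perimeter 57.00 mm); Taking the union: the 2 present regions are separate (no shared area or edge), so areas and boundary lengths simply add and each stays a separate island — boundary = 105.00 mm; the cylinder at (7, 7.5): section is a regular 6-gon, circumradius r=4 (perimeter = 2·6·4.000·sin(180°/6) = 24.00 mm); Subtracting the remaining from the first: starting from that combined region, the r=4 cylinder at (7, 7.5) partially overlaps it — only the 1.94 mm² overlap (of its 41.57 mm²) is removed, clipping the outline — boundary = 105.00 mm. So its perimeter = 105.00 mm. Layer 72 (z = 17.28): the r=8 cylinder gives a regular 6-gon of circumradius 8 (constant along its height) (perimeter = 2·6·8.000·sin(180°/6) = 48.00 mm); the cube at (4, -1) is present — its section is the full 22.5×28 rectangle (perimeter 101.00 mm); the cube at (4.5, 12.5) is absent (z outside [0, 3.5]); Taking the union: the regions partially overlap (shared area 17.57 mm²), so the edge portions inside another operand are dropped and the merged outline is re-measured after clipping — boundary = 128.49 mm; the cylinder at (7, 7.5) is absent (z outside [1.5, 5]); Taking the first minus the rest: none of the subtracted shapes is present at this height, so that combined region is unchanged — boundary = 128.49 mm. So its perimeter = 128.49 mm. Layer 72 is larger (128.49 vs 105.00 mm).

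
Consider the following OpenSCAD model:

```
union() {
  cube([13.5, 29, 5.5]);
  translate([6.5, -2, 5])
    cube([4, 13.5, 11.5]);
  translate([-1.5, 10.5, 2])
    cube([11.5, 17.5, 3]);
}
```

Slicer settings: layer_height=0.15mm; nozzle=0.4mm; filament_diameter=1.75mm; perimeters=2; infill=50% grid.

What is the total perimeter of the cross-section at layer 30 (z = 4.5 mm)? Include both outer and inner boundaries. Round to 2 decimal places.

At z = 4.5 mm: the cube (footprint 13.5×29) is included at this height (perimeter 85.00 mm); the cube at (6.5, -2) is absent (z outside [5, 16.5]); the cube at (-1.5, 10.5) (footprint 11.5×17.5) is included at this height (perimeter 58.00 mm); Combining (union): the regions partially overlap (shared area 175.00 mm²), so the edge portions inside another operand are dropped and the merged outline is re-measured after clipping — boundary = 88.00 mm. Overall, the cross-section is a single solid region. Total boundary length (outer) = 88.00 mm.

88.00 mm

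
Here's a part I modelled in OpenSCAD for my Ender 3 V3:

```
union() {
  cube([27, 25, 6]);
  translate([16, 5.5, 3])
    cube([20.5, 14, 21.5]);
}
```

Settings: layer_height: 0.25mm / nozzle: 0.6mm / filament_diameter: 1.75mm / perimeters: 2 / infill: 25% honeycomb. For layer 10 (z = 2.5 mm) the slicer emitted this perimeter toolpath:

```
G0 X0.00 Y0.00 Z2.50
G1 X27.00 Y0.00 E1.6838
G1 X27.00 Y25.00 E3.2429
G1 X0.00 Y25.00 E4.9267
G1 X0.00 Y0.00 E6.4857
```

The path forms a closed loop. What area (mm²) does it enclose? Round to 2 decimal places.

Apply the shoelace formula to the sequence of (X, Y) vertices; enclosed area = 675.00 mm².

675.00 mm²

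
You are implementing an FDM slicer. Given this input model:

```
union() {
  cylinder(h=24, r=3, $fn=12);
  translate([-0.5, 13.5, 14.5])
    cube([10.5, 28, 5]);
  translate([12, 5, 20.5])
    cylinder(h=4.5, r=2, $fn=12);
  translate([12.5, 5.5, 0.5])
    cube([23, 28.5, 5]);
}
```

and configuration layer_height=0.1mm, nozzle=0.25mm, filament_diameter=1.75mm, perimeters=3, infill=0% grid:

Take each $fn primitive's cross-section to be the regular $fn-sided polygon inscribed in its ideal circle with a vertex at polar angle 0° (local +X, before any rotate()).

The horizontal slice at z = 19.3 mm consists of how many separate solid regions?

At z = 19.3 mm: the r=3 cylinder contributes a regular 12-gon of circumradius 3; the cube at (-0.5, 13.5) (footprint 10.5×28) is included at this height; the cylinder at (12, 5) does not reach this height (z outside [20.5, 25]); the cube at (12.5, 5.5) is absent (z outside [0.5, 5.5]); Combining (union): the 2 present regions are separate (no shared area or edge), so areas and boundary lengths simply add and each stays a separate island — 2 connected regions. The result has 2 disconnected regions.

2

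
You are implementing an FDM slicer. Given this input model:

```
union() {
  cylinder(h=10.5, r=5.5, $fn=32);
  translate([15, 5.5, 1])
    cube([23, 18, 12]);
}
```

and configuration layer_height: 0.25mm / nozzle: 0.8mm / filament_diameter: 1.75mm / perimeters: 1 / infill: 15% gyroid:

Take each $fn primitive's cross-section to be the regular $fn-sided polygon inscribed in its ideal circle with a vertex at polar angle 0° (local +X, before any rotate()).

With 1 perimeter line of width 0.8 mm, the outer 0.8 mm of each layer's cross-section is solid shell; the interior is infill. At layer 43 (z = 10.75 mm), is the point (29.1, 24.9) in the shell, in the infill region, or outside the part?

outside

At z = 10.75 mm: the cylinder is absent (z outside [0, 10.5]); the cube at (15, 5.5) (footprint 23×18) is included at this height; Taking the union: only the 23×18 cube at (15, 5.5) is present, so the union is just that shape — 1 connected region. Overall, the cross-section is a single solid region. The nearest boundary edge runs (38.00, 23.50)→(15.00, 23.50); distance from the point to it = 1.40 mm. The point is not inside any of the regions above, so it lies outside the cross-section (1.40 mm from the nearest boundary).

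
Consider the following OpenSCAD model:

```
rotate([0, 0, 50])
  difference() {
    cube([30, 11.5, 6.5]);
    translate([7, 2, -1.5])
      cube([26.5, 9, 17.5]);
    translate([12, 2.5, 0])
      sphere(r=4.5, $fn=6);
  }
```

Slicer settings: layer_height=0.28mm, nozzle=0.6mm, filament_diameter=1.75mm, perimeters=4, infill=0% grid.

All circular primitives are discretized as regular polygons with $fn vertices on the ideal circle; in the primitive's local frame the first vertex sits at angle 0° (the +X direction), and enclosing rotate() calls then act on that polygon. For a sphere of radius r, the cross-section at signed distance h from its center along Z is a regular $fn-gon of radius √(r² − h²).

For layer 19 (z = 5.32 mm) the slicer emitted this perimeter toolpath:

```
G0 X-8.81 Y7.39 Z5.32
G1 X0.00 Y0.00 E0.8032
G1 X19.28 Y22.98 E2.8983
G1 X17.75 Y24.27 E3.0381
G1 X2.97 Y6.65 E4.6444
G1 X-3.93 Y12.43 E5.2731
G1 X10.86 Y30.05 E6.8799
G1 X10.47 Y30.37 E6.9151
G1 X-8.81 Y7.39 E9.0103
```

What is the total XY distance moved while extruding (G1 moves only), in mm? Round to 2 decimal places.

Sum the Euclidean lengths of each G1 segment: total = 129.00 mm.

129.00 mm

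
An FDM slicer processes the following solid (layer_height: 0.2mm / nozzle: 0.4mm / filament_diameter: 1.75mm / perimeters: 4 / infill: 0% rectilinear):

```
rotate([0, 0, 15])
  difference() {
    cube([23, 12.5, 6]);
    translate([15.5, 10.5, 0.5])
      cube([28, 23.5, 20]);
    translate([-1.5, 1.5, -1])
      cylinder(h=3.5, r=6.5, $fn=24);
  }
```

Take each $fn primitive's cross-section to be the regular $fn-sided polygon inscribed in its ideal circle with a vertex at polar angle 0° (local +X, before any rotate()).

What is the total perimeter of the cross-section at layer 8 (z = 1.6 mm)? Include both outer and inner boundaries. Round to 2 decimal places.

68.58 mm

At z = 1.6 mm: the cube (footprint 23×12.5) is included at this height (perimeter 71.00 mm); the cube at (15.5, 10.5) is present — its section is the full 28×23.5 rectangle (perimeter 103.00 mm); the r=6.5 cylinder at (-1.5, 1.5) gives a regular 24-gon of circumradius 6.5 (constant along its height) (perimeter = 2·24·6.500·sin(180°/24) = 40.72 mm); Subtracting the remaining from the first: starting from the 23×12.5 cube, the 28×23.5 cube at (15.5, 10.5) partially overlaps it — only the 15.00 mm² overlap (of its 658.00 mm²) is removed, clipping the outline; the r=6.5 cylinder at (-1.5, 1.5) partially overlaps it — only the 30.56 mm² overlap (of its 131.22 mm²) is removed, clipping the outline — boundary = 68.58 mm; (rotated 15° about Z; rotation is an isometry so areas/perimeters/island counts are preserved). Overall, the cross-section is a single solid region. Total boundary length (outer) = 68.58 mm.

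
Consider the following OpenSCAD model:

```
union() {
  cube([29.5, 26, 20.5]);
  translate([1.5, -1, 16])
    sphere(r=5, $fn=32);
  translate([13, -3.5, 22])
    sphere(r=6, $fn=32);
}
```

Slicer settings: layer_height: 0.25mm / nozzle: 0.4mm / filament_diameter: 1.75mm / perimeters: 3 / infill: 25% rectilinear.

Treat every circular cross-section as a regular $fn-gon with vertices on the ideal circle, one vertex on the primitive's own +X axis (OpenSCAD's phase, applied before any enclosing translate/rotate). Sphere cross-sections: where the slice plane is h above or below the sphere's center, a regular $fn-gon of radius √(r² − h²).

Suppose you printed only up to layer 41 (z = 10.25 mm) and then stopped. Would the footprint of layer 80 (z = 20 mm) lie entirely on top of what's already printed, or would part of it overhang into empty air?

Compare the two slices. At z = 10.25: the 29.5×26 cube contributes its full rectangle (area 767.00 mm²); the sphere at (1.5, -1) does not reach this height (|z−center|=5.750 > r=5); the sphere at (13, -3.5) is not intersected at this z (|z−center|=11.750 > r=6); Combining (union): only the 29.5×26 cube is present, so the union is just that shape — area = 767.00 mm². At z = 20: the cube is present — its section is the full 29.5×26 rectangle (area 767.00 mm²); the r=5 sphere at (1.5, -1) slices to a regular 32-gon of circumradius 3.000 (√(r²−h²) with h=4 from center) (area = (32/2)·3.000²·sin(360°/32) = 28.09 mm²); the r=6 sphere at (13, -3.5) slices to a regular 32-gon of circumradius 5.657 (√(r²−h²) with h=2 from center) (area = (32/2)·5.657²·sin(360°/32) = 99.89 mm²); Merging all regions: the regions partially overlap — summed areas 894.98 mm² minus the doubly-counted overlap 20.06 mm² gives 874.92 mm² — area = 874.92 mm². Checking containment: at z = 20 the cross-section extends beyond the z = 10.25 cross-section by about 107.92 mm².

part overhangs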